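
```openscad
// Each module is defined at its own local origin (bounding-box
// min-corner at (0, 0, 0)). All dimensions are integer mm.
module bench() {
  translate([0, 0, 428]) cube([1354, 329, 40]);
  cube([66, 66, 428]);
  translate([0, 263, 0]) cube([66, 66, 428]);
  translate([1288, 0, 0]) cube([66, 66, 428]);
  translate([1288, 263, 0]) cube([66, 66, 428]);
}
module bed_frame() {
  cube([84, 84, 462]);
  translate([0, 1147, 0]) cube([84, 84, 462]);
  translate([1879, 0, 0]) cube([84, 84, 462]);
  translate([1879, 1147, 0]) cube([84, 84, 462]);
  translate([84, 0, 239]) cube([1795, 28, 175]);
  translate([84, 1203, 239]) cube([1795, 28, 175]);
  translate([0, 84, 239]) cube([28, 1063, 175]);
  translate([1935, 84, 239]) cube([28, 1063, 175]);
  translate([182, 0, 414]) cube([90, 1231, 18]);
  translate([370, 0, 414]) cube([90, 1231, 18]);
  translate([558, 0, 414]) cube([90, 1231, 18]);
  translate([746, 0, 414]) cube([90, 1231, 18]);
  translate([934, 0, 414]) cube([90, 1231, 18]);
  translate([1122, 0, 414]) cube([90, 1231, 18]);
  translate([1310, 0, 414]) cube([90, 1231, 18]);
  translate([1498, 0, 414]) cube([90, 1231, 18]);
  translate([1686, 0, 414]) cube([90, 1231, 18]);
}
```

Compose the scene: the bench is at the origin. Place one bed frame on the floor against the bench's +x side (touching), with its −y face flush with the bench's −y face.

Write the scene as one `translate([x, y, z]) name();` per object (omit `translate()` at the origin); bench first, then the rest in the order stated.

bench();
translate([1354, 0, 0]) bed_frame();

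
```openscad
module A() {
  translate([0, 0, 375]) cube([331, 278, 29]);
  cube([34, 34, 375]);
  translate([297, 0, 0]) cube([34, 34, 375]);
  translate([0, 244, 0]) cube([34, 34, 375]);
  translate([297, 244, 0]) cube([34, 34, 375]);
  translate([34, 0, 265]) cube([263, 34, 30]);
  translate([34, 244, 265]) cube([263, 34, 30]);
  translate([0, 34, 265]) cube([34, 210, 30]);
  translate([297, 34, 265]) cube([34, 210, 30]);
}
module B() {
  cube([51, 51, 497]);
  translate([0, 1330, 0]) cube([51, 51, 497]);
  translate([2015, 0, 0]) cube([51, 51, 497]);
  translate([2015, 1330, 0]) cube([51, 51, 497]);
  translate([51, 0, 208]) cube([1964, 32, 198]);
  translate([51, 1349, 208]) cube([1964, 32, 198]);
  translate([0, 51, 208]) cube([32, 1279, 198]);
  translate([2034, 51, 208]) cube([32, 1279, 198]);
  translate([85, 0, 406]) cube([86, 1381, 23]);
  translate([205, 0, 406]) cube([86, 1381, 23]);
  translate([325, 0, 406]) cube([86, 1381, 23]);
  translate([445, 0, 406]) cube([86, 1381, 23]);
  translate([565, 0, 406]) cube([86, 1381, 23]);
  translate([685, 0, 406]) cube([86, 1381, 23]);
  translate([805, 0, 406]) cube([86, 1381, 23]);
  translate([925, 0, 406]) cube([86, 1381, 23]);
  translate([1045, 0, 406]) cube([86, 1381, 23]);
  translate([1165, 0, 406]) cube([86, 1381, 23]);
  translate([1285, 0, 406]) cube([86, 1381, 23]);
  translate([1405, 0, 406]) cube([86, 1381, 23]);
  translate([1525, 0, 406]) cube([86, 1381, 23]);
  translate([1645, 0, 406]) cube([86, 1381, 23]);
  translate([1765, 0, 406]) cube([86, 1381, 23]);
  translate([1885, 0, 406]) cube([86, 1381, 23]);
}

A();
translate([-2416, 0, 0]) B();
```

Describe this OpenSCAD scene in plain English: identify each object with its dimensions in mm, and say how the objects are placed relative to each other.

A is a four-legged stool. The seat is a 331×278×29 mm slab whose top surface is at z = 404 mm; four square legs, each 34×34 mm in cross-section, run from the floor (z = 0) to the underside of the seat, each flush with a corner of the seat. Four stretchers, 34 mm wide and 30 mm tall, connect adjacent legs with their undersides at z = 265 mm, each running between the inner faces of the legs it joins and aligned with the legs' outer faces on the other axis.

B is a bed frame 2066 mm long (x) by 1381 mm wide (y). Four 51×51 mm corner posts, 497 mm tall, at the corners of the footprint. Four rails of 32 mm thickness and 198 mm height run between adjacent posts with their undersides at z = 208 mm, their outer faces flush with the outside of the frame (the two x-running rails run between the posts' inner faces; the two y-running rails run between the posts' inner faces). 16 slats, each 86 mm wide (x) and 23 mm thick, lie across the top of the two x-running rails, running the full 1381 mm width of the frame in y; the slats are evenly spaced along x between the inner faces of the end posts with equal gaps (rounded down to the nearest mm) at the −x end and between each pair — any rounding remainder accumulates at the +x end.

The bed frame is on the floor beside the stool on its −x side.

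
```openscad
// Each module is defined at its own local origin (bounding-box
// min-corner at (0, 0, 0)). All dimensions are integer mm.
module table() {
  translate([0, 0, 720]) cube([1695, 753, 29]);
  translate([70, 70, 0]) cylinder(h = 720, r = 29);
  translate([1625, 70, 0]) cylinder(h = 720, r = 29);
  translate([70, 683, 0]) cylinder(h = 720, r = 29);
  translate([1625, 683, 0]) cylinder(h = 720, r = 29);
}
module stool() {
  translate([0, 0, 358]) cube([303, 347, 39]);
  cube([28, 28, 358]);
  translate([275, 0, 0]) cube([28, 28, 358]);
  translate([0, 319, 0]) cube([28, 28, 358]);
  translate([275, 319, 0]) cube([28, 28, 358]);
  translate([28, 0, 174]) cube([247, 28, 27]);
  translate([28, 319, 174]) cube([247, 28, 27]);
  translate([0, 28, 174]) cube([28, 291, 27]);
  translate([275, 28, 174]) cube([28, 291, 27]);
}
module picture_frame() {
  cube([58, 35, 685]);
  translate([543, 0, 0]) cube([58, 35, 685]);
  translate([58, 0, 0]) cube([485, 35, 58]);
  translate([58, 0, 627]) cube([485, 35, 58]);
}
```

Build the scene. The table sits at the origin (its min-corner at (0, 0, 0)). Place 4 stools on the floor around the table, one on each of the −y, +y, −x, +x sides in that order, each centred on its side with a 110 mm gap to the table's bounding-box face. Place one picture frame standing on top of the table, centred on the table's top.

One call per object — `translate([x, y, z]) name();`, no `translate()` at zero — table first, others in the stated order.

table();
translate([696, -457, 0]) stool();
translate([696, 863, 0]) stool();
translate([-413, 203, 0]) stool();
translate([1805, 203, 0]) stool();
translate([547, 359, 749]) picture_frame();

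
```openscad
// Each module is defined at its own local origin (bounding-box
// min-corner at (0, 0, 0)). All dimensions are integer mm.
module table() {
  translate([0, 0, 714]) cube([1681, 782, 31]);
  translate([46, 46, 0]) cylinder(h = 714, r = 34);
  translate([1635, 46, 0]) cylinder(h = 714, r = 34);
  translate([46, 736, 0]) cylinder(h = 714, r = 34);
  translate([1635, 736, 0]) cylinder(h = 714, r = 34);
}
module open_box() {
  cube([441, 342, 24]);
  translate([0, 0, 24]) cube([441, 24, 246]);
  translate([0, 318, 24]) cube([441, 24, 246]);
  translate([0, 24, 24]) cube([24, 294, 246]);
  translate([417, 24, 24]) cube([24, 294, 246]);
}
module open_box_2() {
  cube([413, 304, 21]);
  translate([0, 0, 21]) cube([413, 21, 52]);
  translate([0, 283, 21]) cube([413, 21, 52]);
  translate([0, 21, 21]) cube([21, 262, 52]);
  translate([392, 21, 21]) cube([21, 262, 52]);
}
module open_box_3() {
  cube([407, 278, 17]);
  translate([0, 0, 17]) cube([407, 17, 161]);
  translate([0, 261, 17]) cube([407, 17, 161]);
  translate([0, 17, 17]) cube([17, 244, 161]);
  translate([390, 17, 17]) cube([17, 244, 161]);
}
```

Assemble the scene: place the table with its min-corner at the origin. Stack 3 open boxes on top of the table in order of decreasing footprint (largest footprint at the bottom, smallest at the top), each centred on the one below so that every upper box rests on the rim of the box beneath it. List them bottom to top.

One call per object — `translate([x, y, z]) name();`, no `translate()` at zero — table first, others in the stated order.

table();
translate([620, 220, 745]) open_box();
translate([634, 239, 1015]) open_box_2();
translate([637, 252, 1088]) open_box_3();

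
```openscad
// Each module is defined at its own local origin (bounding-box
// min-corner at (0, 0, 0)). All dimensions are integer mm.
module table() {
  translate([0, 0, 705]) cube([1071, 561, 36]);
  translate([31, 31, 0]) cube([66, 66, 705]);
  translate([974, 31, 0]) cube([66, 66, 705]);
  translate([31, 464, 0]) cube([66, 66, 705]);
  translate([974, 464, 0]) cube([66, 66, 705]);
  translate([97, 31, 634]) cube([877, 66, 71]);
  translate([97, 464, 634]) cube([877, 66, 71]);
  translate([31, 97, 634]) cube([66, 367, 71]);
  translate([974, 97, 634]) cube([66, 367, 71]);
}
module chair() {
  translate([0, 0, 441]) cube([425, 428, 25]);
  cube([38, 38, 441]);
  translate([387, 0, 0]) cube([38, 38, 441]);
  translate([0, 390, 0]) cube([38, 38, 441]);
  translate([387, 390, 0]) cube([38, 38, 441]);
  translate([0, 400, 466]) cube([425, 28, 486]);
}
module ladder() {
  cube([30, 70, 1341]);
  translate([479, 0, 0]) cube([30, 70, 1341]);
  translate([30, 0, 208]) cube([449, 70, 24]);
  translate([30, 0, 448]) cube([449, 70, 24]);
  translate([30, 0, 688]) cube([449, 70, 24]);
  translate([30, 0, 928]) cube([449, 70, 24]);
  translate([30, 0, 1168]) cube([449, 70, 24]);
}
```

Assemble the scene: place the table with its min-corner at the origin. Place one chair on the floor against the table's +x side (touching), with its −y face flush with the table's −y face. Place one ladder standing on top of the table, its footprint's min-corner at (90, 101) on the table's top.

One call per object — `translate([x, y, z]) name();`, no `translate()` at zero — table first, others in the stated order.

table();
translate([1071, 0, 0]) chair();
translate([90, 101, 741]) ladder();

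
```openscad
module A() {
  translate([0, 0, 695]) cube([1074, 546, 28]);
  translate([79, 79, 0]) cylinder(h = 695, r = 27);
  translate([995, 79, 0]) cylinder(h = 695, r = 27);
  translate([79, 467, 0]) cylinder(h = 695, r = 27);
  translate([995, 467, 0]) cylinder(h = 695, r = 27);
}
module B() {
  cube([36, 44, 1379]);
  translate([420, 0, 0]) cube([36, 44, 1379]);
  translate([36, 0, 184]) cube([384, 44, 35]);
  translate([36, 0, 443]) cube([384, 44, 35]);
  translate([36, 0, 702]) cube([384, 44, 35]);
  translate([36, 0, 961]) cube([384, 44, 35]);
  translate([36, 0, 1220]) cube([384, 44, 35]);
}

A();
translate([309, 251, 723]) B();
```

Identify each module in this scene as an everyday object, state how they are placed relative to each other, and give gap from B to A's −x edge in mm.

A is a table. B is a ladder. The ladder is on top of the table, centred. The gap from the ladder to the table's −x edge is 309 mm.

The ladder's min-x is at 309; the table's min-x is 0; gap = 309 mm.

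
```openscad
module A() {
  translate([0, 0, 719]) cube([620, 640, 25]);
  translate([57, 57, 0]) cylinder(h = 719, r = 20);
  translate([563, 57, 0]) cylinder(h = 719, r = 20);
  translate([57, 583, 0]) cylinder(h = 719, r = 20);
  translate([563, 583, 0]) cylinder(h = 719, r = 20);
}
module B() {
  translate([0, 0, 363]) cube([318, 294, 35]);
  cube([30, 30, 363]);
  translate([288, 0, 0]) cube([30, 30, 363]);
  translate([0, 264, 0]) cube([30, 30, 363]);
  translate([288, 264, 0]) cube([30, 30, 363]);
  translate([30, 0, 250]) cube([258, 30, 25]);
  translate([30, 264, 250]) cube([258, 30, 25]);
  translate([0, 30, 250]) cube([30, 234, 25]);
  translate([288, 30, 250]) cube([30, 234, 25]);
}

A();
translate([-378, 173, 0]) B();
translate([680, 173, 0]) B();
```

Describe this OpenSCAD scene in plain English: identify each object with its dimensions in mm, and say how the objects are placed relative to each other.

A is a table: top 620 mm (x) × 640 mm (y), 25 mm thick, upper face at z = 744 mm, on four round legs of 40 mm diameter, each leg's bounding box inset 37 mm from the nearest pair of top edges, running from z = 0 to the bottom of the top.

B is a simple wooden stool: a rectangular seat 318 mm (x) by 294 mm (y), 35 mm thick, top face at z = 398 mm, on four square legs, each 30×30 mm in cross-section. The legs rest on z = 0, each flush with a corner of the seat. Four stretchers, 30 mm wide and 25 mm tall, connect adjacent legs with their undersides at z = 250 mm, each running between the inner faces of the legs it joins and aligned with the legs' outer faces on the other axis.

Two stools sit around the table at the −x, +x sides.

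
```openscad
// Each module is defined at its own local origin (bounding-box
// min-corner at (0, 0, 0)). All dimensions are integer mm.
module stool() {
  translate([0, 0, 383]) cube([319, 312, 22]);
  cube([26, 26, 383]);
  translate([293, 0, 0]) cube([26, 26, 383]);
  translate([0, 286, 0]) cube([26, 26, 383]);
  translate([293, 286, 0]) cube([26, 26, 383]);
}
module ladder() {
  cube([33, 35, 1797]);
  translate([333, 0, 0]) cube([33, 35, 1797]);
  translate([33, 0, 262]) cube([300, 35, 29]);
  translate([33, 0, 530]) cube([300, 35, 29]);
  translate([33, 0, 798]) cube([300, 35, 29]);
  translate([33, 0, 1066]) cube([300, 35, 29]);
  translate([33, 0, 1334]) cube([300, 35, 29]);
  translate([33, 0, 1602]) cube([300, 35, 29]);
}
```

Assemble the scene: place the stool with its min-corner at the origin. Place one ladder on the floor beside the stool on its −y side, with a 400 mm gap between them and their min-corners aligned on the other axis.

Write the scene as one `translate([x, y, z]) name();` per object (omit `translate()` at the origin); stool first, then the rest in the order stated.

stool();
translate([0, -435, 0]) ladder();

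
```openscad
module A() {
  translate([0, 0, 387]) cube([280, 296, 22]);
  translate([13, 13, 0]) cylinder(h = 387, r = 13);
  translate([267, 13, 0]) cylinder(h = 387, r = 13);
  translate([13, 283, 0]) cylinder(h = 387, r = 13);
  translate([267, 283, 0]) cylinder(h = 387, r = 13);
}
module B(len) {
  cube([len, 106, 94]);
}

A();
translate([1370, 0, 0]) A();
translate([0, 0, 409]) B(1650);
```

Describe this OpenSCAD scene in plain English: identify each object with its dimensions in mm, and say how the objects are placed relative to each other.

A is a four-legged stool. The seat is 280×296 mm, 22 mm thick, top at z = 409 mm. It stands on four round legs, each 26 mm in diameter, from z = 0 to the seat underside, each leg's axis is inset half a diameter from the nearest pair of seat edges (so the leg's bounding box is flush with the corner).

B is a rectangular beam 1650 mm long (x), 106 mm deep (y), 94 mm thick (z).

The beam spans the tops of two stools placed 1090 mm apart, resting at z = 409 mm.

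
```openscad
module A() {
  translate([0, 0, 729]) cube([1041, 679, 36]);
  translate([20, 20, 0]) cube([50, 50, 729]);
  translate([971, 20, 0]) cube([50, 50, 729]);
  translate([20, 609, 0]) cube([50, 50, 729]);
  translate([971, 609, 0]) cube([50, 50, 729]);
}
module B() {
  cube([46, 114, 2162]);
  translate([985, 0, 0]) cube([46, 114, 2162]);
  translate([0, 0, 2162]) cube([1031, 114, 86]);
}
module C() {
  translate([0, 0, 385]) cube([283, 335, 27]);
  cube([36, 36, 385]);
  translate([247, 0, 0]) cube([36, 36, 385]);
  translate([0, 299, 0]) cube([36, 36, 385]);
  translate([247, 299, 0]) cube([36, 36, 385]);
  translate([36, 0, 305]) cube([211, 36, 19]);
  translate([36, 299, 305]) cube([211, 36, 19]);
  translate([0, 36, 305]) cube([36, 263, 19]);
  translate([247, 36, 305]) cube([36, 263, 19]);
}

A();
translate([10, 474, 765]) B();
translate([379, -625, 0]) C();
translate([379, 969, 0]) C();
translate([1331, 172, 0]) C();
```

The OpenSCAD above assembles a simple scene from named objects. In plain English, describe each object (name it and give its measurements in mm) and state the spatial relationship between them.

A is a table: top 1041 mm (x) × 679 mm (y), 36 mm thick, upper face at z = 765 mm, on four 50×50 mm square legs, each inset 20 mm from the nearest pair of top edges, running from z = 0 to the bottom of the top.

B is a rectangular door frame: two vertical jambs of 46×114 mm section, 2162 mm tall, with a clear opening 939 mm wide between their inner faces. A header 86 mm tall and 114 mm deep lies on top of the jambs and spans the full outside width.

C is a four-legged stool. The seat is 283×335 mm, 27 mm thick, top at z = 412 mm. It stands on four square legs, each 36×36 mm in cross-section, from z = 0 to the seat underside, each flush with a corner of the seat. Four stretchers, 36 mm wide and 19 mm tall, connect adjacent legs with their undersides at z = 305 mm, each running between the inner faces of the legs it joins and aligned with the legs' outer faces on the other axis.

The door frame is on top of the table. Three stools sit around the table at the −y, +y, +x sides.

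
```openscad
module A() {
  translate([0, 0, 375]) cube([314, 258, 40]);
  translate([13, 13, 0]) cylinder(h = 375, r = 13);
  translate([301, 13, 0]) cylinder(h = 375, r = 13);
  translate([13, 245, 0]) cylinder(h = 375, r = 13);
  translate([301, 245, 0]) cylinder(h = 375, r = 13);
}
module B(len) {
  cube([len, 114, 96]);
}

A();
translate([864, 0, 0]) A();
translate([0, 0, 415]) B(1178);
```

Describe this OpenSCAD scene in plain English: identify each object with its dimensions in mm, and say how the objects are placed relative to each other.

A is a simple wooden stool: a rectangular seat 314 mm (x) by 258 mm (y), 40 mm thick, top face at z = 415 mm, on four round legs, each 26 mm in diameter. The legs rest on z = 0, each leg's axis is inset half a diameter from the nearest pair of seat edges (so the leg's bounding box is flush with the corner).

B is a rectangular beam 1178 mm long (x), 114 mm deep (y), 96 mm thick (z).

The beam spans the tops of two stools placed 550 mm apart, resting at z = 415 mm.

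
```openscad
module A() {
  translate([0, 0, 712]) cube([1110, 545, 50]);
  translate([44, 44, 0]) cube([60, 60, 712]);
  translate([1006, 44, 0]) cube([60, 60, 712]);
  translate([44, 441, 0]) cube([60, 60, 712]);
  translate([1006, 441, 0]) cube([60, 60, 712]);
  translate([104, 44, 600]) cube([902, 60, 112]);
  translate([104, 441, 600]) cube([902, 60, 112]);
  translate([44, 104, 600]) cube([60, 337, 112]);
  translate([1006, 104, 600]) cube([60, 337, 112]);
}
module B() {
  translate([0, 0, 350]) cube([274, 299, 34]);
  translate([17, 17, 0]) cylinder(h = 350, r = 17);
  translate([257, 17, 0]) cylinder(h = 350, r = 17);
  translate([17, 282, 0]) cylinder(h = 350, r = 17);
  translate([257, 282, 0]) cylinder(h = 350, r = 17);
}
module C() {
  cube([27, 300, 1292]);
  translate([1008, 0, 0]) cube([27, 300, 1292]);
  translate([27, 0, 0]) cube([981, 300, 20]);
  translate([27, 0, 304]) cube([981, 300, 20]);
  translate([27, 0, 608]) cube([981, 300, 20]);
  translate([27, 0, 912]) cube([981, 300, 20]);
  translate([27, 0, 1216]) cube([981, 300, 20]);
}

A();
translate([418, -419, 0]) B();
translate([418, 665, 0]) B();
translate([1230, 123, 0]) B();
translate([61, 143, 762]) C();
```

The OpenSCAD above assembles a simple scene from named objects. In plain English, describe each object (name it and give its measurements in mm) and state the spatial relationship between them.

A is a table: top 1110 mm (x) × 545 mm (y), 50 mm thick, upper face at z = 762 mm, on four 60×60 mm square legs, each inset 44 mm from the nearest pair of top edges, running from z = 0 to the bottom of the top. Four apron rails, 60 mm thick and 112 mm tall, run between adjacent legs with their top edges flush with the underside of the top and their outer faces flush with the legs' outer faces.

B is a four-legged stool. The seat is 274×299 mm, 34 mm thick, top at z = 384 mm. It stands on four round legs, each 34 mm in diameter, from z = 0 to the seat underside, each leg's axis is inset half a diameter from the nearest pair of seat edges (so the leg's bounding box is flush with the corner).

C is a bookshelf 1035 mm wide overall, 300 mm deep and 1292 mm tall. The two sides are 27 mm thick vertical panels. 5 horizontal shelves of 20 mm thickness span between the inner faces of the sides; the lowest shelf sits on the floor and shelves are stacked with a clear vertical gap of 284 mm between each pair.

Three stools sit around the table at the −y, +y, +x sides. The bookshelf is on top of the table.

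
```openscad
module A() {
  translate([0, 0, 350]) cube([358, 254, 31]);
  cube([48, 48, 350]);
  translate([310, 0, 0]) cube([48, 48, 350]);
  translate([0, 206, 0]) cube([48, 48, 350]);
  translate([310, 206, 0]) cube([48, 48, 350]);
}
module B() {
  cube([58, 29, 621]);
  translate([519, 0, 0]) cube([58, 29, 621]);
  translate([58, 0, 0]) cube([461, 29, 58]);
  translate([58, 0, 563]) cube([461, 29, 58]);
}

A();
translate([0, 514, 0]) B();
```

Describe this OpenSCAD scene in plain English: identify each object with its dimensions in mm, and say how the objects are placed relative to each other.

A is a four-legged stool. The seat is 358×254 mm, 31 mm thick, top at z = 381 mm. It stands on four square legs, each 48×48 mm in cross-section, from z = 0 to the seat underside, each flush with a corner of the seat.

B is a picture frame with a 461×505 mm rectangular opening (x by z) and a uniform 58 mm border on every side. Frame depth is 29 mm along y. It is built from two vertical stiles running the full outside height and two horizontal rails spanning the gap between the stiles.

The picture frame is on the floor beside the stool on its +y side.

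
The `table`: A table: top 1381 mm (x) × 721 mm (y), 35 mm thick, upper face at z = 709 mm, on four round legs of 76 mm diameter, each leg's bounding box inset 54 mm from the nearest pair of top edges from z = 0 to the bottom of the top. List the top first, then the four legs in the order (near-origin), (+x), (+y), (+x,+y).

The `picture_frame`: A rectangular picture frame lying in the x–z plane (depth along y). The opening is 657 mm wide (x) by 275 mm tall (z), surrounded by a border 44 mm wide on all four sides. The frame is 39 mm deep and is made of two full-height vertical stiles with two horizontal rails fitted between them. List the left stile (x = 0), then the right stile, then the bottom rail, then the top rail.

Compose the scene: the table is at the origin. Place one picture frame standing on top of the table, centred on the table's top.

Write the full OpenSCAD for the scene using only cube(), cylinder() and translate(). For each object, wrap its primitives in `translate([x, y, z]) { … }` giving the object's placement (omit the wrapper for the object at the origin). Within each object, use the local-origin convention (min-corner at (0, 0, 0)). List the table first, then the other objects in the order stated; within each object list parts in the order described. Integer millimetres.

translate([0, 0, 674]) cube([1381, 721, 35]);
translate([92, 92, 0]) cylinder(h = 674, r = 38);
translate([1289, 92, 0]) cylinder(h = 674, r = 38);
translate([92, 629, 0]) cylinder(h = 674, r = 38);
translate([1289, 629, 0]) cylinder(h = 674, r = 38);
translate([318, 341, 709]) {
  cube([44, 39, 363]);
  translate([701, 0, 0]) cube([44, 39, 363]);
  translate([44, 0, 0]) cube([657, 39, 44]);
  translate([44, 0, 319]) cube([657, 39, 44]);
}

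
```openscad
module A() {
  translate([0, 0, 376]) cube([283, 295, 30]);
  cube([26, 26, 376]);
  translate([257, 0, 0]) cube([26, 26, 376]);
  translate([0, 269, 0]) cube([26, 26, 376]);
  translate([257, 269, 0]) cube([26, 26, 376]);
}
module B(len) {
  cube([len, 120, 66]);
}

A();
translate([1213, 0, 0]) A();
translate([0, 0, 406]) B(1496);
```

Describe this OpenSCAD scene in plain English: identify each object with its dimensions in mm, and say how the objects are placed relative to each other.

A is a four-legged stool. The seat is 283×295 mm, 30 mm thick, top at z = 406 mm. It stands on four square legs, each 26×26 mm in cross-section, from z = 0 to the seat underside, each flush with a corner of the seat.

B is a rectangular beam 1496 mm long (x), 120 mm deep (y), 66 mm thick (z).

The beam spans the tops of two stools placed 930 mm apart, resting at z = 406 mm.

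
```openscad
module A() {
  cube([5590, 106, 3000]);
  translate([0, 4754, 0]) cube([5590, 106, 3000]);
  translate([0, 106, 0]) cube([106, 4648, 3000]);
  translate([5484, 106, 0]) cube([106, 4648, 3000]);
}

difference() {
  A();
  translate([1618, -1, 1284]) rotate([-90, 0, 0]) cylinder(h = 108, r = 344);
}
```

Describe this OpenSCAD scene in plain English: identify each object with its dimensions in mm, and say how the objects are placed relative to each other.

A is a box-shaped house frame (walls only): outside footprint 5590×4860 mm, wall height 3000 mm, wall thickness 106 mm. The two y-facing walls run the full x-width; the two x-facing walls fit between the inner faces of the y-facing walls.

The house frame has a circular hole of radius 344 mm through its front wall, centred at (x = 1618, z = 1284).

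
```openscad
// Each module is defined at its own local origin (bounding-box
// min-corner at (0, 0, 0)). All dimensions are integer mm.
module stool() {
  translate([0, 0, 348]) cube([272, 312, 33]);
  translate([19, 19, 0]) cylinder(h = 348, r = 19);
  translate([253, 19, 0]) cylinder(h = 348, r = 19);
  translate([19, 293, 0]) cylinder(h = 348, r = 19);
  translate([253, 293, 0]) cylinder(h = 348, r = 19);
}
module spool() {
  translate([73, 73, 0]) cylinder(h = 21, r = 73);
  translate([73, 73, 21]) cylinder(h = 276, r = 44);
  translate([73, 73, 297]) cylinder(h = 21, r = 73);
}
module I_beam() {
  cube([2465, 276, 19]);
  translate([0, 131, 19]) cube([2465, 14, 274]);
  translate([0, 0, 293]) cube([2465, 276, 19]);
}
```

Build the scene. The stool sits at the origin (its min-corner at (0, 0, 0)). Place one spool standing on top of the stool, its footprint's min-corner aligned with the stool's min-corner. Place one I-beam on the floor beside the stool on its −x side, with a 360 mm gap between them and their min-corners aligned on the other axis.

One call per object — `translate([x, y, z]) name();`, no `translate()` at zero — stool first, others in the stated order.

stool();
translate([0, 0, 381]) spool();
translate([-2825, 0, 0]) I_beam();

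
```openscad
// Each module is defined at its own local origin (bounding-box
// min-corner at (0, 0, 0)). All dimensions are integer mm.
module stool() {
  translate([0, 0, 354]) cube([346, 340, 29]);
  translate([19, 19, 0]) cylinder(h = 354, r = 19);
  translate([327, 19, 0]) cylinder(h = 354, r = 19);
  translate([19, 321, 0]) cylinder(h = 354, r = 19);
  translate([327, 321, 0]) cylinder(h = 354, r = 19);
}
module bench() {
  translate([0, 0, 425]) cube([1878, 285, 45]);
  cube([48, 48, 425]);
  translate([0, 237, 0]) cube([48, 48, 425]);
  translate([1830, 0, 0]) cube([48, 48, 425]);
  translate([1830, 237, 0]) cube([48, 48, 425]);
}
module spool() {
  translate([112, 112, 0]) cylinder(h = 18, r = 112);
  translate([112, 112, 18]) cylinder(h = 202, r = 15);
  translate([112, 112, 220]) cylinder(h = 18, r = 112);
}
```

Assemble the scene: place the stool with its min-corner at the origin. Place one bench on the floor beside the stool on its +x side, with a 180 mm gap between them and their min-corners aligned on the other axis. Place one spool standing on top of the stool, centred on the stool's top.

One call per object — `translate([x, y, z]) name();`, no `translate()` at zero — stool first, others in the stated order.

stool();
translate([526, 0, 0]) bench();
translate([61, 58, 383]) spool();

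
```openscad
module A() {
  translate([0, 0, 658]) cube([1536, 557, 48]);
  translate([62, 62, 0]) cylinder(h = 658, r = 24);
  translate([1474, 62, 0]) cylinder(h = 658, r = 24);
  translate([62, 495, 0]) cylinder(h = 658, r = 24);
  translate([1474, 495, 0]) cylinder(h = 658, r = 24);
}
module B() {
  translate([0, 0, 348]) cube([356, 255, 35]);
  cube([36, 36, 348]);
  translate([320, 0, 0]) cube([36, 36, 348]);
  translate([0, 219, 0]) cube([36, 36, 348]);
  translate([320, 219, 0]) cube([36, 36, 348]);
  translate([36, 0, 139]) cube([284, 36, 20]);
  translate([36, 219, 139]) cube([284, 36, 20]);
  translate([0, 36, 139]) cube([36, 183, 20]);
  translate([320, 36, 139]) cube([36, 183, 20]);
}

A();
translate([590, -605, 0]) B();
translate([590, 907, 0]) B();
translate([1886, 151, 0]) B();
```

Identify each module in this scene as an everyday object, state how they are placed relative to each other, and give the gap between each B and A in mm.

Each stool's nearest face is 350 mm from the table's bounding box.

A is a table. B is a stool. Three stools sit around the table at the −y, +y, +x sides. The gap between each stool and the table is 350 mm.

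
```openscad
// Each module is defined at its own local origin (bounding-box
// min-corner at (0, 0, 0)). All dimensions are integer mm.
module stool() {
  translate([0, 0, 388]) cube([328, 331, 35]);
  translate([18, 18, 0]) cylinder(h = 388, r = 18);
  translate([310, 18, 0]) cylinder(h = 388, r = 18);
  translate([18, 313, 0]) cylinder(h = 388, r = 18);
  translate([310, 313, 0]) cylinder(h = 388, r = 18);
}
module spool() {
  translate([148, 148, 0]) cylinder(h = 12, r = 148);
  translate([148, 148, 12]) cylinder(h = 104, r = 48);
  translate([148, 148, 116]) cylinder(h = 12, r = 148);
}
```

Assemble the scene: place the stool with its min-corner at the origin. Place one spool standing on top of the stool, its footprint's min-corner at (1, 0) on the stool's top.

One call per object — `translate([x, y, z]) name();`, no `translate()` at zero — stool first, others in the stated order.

stool();
translate([1, 0, 423]) spool();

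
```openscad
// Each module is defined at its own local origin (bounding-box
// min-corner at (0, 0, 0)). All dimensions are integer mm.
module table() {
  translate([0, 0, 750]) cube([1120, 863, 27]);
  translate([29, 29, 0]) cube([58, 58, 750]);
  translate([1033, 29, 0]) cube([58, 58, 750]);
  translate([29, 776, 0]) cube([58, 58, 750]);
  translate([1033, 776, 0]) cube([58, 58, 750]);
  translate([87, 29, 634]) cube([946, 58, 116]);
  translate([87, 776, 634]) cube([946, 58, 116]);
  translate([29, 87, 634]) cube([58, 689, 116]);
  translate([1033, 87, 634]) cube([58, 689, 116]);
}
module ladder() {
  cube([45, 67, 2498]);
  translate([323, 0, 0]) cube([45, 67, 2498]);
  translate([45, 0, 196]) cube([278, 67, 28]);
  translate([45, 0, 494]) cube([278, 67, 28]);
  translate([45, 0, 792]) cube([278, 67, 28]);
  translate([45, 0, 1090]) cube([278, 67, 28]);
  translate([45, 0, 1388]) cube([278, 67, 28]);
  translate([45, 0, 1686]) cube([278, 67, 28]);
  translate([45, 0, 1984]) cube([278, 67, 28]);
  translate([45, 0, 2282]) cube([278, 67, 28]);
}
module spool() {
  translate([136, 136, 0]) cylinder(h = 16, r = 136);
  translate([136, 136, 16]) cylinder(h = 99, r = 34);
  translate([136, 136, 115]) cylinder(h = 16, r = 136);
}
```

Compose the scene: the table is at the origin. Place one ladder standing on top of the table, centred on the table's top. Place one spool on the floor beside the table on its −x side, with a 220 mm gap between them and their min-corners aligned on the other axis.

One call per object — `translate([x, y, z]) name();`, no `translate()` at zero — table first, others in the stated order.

table();
translate([376, 398, 777]) ladder();
translate([-492, 0, 0]) spool();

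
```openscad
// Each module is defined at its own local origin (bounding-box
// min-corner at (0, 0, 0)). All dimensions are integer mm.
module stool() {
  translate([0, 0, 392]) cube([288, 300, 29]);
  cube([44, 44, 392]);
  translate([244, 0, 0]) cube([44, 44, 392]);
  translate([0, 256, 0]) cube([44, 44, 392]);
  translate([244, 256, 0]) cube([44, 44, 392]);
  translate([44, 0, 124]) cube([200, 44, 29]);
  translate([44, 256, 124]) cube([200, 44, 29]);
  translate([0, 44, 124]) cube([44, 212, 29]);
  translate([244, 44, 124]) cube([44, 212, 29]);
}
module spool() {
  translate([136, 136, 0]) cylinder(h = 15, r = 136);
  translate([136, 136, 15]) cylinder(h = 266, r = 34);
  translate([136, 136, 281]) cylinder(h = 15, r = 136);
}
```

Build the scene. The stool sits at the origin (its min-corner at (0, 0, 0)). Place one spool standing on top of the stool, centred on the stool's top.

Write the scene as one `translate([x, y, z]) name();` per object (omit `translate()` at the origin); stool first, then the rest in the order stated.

stool();
translate([8, 14, 421]) spool();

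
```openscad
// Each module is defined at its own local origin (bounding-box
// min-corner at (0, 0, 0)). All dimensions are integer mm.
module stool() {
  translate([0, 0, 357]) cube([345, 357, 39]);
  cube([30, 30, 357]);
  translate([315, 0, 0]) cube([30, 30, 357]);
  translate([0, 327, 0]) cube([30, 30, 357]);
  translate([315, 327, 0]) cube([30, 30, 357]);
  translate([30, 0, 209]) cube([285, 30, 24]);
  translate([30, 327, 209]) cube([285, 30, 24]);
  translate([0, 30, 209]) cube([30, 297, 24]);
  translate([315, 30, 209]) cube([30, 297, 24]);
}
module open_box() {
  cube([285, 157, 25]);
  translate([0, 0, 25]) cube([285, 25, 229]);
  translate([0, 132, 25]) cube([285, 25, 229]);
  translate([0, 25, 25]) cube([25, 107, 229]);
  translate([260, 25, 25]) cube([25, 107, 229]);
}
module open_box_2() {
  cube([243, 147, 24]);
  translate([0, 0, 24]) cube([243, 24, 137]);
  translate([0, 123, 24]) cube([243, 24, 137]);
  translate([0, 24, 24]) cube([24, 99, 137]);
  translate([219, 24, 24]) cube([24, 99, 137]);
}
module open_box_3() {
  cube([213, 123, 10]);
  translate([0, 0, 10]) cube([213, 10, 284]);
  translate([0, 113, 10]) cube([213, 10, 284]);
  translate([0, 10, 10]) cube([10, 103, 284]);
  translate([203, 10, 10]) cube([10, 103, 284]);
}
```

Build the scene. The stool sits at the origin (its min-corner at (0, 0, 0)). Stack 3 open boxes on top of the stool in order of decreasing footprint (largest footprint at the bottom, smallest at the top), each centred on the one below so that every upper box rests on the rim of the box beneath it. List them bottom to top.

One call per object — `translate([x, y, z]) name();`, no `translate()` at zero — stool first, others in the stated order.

stool();
translate([30, 100, 396]) open_box();
translate([51, 105, 650]) open_box_2();
translate([66, 117, 811]) open_box_3();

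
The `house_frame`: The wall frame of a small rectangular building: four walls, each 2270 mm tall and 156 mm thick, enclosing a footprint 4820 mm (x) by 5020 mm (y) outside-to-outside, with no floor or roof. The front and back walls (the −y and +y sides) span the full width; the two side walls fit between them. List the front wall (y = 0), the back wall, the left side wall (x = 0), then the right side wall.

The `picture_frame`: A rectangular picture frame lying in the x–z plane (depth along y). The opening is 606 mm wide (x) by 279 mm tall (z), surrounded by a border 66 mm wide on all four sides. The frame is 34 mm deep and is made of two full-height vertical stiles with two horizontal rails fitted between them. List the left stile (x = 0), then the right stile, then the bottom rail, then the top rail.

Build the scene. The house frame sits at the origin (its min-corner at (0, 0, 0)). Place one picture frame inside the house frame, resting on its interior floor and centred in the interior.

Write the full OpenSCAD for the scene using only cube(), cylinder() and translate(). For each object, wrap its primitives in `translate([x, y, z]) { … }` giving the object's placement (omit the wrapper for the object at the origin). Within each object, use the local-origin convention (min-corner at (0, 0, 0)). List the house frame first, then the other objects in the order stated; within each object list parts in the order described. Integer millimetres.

cube([4820, 156, 2270]);
translate([0, 4864, 0]) cube([4820, 156, 2270]);
translate([0, 156, 0]) cube([156, 4708, 2270]);
translate([4664, 156, 0]) cube([156, 4708, 2270]);
translate([2041, 2493, 0]) {
  cube([66, 34, 411]);
  translate([672, 0, 0]) cube([66, 34, 411]);
  translate([66, 0, 0]) cube([606, 34, 66]);
  translate([66, 0, 345]) cube([606, 34, 66]);
}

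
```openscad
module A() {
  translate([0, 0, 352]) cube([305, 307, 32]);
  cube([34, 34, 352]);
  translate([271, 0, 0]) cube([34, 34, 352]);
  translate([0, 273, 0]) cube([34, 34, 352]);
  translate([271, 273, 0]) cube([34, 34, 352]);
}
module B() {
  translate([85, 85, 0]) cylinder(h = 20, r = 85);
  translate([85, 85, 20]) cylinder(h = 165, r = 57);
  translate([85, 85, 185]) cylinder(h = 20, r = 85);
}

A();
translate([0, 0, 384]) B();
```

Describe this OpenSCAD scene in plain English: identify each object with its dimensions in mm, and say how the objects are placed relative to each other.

A is a four-legged stool. The seat is 305×307 mm, 32 mm thick, top at z = 384 mm. It stands on four square legs, each 34×34 mm in cross-section, from z = 0 to the seat underside, each flush with a corner of the seat.

B is a spool: two coaxial disc flanges of radius 85 mm and thickness 20 mm, joined by a core cylinder of radius 57 mm and height 165 mm. The lower flange rests on z = 0 and the three cylinders share a vertical axis.

The spool is on top of the stool.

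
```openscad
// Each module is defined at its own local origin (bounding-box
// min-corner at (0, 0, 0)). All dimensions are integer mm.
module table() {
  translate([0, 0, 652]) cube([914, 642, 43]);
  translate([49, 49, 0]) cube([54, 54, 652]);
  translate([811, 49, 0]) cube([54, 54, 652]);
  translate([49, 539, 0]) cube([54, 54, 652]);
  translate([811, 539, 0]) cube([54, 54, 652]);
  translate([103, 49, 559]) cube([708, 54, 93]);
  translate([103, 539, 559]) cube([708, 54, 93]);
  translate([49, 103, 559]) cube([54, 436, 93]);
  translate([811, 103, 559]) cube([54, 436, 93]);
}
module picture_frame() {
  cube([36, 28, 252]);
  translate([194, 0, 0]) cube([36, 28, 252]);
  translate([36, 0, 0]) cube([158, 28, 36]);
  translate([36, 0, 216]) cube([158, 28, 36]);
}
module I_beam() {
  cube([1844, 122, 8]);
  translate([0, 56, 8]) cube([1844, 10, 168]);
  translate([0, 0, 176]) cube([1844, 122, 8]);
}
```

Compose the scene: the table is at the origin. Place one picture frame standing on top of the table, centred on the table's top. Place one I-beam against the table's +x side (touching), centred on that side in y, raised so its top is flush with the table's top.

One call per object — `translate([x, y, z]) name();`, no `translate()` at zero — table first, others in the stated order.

table();
translate([342, 307, 695]) picture_frame();
translate([914, 260, 511]) I_beam();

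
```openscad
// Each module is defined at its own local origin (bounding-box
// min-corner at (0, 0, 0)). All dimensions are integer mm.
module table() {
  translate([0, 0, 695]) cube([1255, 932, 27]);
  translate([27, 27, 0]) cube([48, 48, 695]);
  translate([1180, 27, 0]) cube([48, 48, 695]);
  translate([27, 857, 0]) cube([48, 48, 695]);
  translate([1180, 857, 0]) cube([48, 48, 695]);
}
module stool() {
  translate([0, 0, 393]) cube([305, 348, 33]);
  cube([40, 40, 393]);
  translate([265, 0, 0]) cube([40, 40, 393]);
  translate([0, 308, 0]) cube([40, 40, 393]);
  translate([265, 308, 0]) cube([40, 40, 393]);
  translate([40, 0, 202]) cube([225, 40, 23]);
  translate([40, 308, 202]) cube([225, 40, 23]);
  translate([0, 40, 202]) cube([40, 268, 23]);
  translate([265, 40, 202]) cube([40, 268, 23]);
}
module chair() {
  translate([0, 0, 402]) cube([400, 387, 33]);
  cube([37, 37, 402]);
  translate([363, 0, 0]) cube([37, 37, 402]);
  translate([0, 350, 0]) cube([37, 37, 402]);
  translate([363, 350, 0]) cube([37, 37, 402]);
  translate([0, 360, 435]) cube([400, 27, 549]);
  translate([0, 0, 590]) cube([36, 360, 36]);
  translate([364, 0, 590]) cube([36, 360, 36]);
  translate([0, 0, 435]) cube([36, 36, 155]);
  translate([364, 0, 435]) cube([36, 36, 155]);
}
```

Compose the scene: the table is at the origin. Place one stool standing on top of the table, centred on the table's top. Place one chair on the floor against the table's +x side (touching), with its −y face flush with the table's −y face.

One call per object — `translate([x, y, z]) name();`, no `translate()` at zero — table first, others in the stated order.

table();
translate([475, 292, 722]) stool();
translate([1255, 0, 0]) chair();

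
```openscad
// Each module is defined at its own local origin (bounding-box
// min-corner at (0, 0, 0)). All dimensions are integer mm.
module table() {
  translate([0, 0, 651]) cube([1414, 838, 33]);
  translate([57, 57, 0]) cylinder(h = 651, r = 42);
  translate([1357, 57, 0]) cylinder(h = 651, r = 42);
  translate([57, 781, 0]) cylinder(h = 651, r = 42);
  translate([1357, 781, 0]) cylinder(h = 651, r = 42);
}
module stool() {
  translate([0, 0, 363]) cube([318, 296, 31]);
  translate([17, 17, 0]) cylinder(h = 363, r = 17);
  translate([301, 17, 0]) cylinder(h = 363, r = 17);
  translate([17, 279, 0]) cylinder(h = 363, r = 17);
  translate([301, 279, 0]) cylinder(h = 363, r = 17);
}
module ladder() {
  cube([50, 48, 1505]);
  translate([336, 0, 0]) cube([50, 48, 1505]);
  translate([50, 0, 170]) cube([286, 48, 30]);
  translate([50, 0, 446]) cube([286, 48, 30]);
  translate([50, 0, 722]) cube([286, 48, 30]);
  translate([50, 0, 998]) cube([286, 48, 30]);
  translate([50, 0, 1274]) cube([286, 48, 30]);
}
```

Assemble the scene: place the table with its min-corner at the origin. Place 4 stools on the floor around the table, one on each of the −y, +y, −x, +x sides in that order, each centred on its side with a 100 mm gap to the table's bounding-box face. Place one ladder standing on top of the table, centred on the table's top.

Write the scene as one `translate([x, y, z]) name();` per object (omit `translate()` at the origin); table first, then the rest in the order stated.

table();
translate([548, -396, 0]) stool();
translate([548, 938, 0]) stool();
translate([-418, 271, 0]) stool();
translate([1514, 271, 0]) stool();
translate([514, 395, 684]) ladder();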